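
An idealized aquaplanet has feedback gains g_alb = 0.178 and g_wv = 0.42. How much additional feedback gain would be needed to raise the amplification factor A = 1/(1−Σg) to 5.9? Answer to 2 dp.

0.23

Current total gain = 0.598.
Target gain for A = 5.9: g* = 1 − 1/5.9 = 0.8305.
Additional gain needed = 0.8305 − 0.598 = 0.23.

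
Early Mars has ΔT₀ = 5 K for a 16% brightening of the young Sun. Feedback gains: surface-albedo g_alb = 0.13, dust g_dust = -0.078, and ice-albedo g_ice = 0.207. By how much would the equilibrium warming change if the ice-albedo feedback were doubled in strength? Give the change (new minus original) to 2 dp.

2.62 K

Original: g = 0.259, ΔT = 5/(1−0.259) = 6.7476 K.
With doubled ice-albedo: g' = 0.466, ΔT' = 5/(1−0.466) = 9.3633 K.
Change = 9.3633 − 6.7476 = 2.62 K.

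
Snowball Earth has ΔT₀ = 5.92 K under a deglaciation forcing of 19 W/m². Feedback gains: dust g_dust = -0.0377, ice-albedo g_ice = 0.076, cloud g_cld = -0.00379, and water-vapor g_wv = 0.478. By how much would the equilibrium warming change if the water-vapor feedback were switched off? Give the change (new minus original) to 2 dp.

Original: g = 0.51251, ΔT = 5.92/(1−0.51251) = 12.1438 K.
Without water-vapor: g' = 0.03451, ΔT' = 5.92/(1−0.03451) = 6.1316 K.
Change = 6.1316 − 12.1438 = -6.01 K.

-6.01 K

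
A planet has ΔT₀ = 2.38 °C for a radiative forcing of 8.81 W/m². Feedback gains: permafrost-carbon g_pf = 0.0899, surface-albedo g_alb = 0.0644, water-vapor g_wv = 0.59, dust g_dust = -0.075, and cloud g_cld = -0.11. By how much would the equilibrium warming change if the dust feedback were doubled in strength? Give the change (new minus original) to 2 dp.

Original: g = 0.5593, ΔT = 2.38/(1−0.5593) = 5.4005 °C.
With doubled dust: g' = 0.4843, ΔT' = 2.38/(1−0.4843) = 4.6151 °C.
Change = 4.6151 − 5.4005 = -0.79 °C.

-0.79 °C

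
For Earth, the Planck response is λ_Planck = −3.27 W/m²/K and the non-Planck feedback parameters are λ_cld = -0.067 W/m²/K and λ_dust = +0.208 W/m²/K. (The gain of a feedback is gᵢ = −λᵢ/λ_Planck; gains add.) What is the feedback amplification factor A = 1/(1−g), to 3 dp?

1.045

Convert to gains: g_cld = -0.067/3.27 = -0.02049; g_dust = 0.208/3.27 = 0.06361.
Total gain g = 0.04312.
A = 1/(1 − 0.04312) = 1.045.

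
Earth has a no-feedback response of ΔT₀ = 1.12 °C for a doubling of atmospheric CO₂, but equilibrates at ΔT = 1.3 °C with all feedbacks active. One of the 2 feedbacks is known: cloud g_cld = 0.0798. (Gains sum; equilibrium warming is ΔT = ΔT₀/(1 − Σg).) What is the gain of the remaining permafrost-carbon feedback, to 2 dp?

0.06

Amplification A = ΔT/ΔT₀ = 1.3/1.12 = 1.161.
Total gain g = 1 − 1/A = 1 − 1/1.161 = 0.1387.
The known gain is 0.0798.
g_pf = 0.1387 − 0.0798 = 0.06.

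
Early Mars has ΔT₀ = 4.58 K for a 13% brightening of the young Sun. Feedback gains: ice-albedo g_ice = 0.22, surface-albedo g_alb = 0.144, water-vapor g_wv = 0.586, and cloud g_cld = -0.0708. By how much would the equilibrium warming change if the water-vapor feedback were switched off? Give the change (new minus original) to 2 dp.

-31.43 K

Original: g = 0.8792, ΔT = 4.58/(1−0.8792) = 37.9139 K.
Without water-vapor: g' = 0.2932, ΔT' = 4.58/(1−0.2932) = 6.4799 K.
Change = 6.4799 − 37.9139 = -31.43 K.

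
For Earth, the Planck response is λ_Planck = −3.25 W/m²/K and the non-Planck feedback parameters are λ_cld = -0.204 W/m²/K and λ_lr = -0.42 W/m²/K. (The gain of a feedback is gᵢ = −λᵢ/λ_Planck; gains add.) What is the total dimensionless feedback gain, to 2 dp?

Convert to gains: g_cld = -0.204/3.25 = -0.06277; g_lr = -0.42/3.25 = -0.1292.
Total gain g = -0.19197.

-0.19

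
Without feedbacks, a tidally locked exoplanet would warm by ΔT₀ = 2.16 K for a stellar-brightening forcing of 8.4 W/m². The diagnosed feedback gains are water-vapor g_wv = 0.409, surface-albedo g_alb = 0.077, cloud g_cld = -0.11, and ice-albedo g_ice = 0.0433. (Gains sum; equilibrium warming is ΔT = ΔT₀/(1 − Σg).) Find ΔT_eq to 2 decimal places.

3.72 K

Total gain g = 0.409 + 0.077 − 0.11 + 0.0433 = 0.4193.
Amplification A = 1/(1 − 0.4193) = 1.722.
ΔT = 2.16 × 1.722 = 3.72 K.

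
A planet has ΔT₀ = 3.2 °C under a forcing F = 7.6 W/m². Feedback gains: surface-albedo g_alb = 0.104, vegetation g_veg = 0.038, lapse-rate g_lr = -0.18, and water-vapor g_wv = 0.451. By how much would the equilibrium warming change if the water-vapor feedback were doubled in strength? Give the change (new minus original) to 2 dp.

18.08 °C

Original: g = 0.413, ΔT = 3.2/(1−0.413) = 5.4514 °C.
With doubled water-vapor: g' = 0.864, ΔT' = 3.2/(1−0.864) = 23.5294 °C.
Change = 23.5294 − 5.4514 = 18.08 °C.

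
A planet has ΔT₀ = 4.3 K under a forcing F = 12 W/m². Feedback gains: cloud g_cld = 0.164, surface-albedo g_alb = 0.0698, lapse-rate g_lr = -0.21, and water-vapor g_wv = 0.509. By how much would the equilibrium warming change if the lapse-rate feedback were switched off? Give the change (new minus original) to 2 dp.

7.51 K

Original: g = 0.5328, ΔT = 4.3/(1−0.5328) = 9.2038 K.
Without lapse-rate: g' = 0.7428, ΔT' = 4.3/(1−0.7428) = 16.7185 K.
Change = 16.7185 − 9.2038 = 7.51 K.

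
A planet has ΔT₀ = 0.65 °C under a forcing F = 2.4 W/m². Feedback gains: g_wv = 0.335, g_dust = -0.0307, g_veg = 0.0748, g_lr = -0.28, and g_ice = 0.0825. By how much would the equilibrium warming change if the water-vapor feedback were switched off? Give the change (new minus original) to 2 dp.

-0.23 °C

Original: g = 0.1816, ΔT = 0.65/(1−0.1816) = 0.7942 °C.
Without water-vapor: g' = -0.1534, ΔT' = 0.65/(1+0.1534) = 0.5636 °C.
Change = 0.5636 − 0.7942 = -0.23 °C.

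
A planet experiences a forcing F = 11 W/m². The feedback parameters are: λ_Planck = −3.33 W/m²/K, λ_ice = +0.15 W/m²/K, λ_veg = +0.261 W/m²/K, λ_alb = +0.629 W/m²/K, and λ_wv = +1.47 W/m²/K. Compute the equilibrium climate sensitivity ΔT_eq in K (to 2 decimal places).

13.41 K

Net feedback parameter λ = (−3.33) + (+0.15) + (+0.261) + (+0.629) + (+1.47) = -0.82 W/m²/K.
ΔT = −F/λ = −11/(-0.82) = 13.41 K.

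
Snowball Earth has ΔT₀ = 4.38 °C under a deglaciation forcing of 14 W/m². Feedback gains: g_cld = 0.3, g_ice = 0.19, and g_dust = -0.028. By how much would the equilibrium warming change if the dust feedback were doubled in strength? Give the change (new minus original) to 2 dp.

Original: g = 0.462, ΔT = 4.38/(1−0.462) = 8.1413 °C.
With doubled dust: g' = 0.434, ΔT' = 4.38/(1−0.434) = 7.7385 °C.
Change = 7.7385 − 8.1413 = -0.40 °C.

-0.40 °C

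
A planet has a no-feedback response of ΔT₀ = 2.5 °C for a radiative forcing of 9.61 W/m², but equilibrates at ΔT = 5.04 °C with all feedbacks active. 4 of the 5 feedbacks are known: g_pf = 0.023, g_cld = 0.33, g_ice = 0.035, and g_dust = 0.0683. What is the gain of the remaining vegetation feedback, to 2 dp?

0.05

Amplification A = ΔT/ΔT₀ = 5.04/2.5 = 2.016.
Total gain g = 1 − 1/A = 1 − 1/2.016 = 0.504.
Known gains sum to 0.023 + 0.33 + 0.035 + 0.0683 = 0.4563.
g_veg = 0.504 − 0.4563 = 0.05.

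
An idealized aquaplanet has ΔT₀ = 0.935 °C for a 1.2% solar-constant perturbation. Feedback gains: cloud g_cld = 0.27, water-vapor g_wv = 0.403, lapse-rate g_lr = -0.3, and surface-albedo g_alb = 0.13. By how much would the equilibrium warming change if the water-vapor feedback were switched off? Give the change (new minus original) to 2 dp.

Original: g = 0.503, ΔT = 0.935/(1−0.503) = 1.8813 °C.
Without water-vapor: g' = 0.1, ΔT' = 0.935/(1−0.1) = 1.0389 °C.
Change = 1.0389 − 1.8813 = -0.84 °C.

-0.84 °C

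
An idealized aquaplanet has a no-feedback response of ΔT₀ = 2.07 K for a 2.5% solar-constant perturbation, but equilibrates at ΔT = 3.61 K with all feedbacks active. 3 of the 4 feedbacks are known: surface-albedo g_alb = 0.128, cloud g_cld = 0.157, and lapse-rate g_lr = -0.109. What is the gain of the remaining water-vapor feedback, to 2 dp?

Amplification A = ΔT/ΔT₀ = 3.61/2.07 = 1.744.
Total gain g = 1 − 1/A = 1 − 1/1.744 = 0.4266.
Known gains sum to 0.128 + 0.157 − 0.109 = 0.176.
g_wv = 0.4266 − 0.176 = 0.25.

0.25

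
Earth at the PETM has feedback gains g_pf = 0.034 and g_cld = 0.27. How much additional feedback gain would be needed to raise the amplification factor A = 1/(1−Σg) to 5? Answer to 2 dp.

0.50

Current total gain = 0.304.
Target gain for A = 5: g* = 1 − 1/5 = 0.8.
Additional gain needed = 0.8 − 0.304 = 0.50.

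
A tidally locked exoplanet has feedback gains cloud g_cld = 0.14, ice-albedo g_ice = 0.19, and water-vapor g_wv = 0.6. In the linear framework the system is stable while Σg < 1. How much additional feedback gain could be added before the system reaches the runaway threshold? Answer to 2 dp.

Current total gain = 0.14 + 0.19 + 0.6 = 0.93.
Margin to runaway = 1 − 0.93 = 0.07.

0.07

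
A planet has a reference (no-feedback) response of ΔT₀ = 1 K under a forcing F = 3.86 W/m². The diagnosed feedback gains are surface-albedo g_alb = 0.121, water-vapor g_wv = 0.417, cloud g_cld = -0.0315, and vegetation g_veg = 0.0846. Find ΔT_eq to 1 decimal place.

Total gain g = 0.121 + 0.417 − 0.0315 + 0.0846 = 0.5911.
Amplification A = 1/(1 − 0.5911) = 2.446.
ΔT = 1 × 2.446 = 2.4 K.

2.4 K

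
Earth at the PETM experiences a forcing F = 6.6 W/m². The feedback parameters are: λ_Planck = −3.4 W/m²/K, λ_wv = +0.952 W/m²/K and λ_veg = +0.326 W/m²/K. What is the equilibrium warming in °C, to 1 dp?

Net feedback parameter λ = (−3.4) + (+0.952) + (+0.326) = -2.122 W/m²/K.
ΔT = −F/λ = −6.6/(-2.122) = 3.1 °C.

3.1 °C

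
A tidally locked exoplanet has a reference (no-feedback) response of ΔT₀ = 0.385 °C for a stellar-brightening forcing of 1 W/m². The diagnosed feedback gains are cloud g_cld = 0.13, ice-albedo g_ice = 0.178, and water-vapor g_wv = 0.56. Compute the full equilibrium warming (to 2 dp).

2.92 °C

Total gain g = 0.13 + 0.178 + 0.56 = 0.868.
Amplification A = 1/(1 − 0.868) = 7.576.
ΔT = 0.385 × 7.576 = 2.92 °C.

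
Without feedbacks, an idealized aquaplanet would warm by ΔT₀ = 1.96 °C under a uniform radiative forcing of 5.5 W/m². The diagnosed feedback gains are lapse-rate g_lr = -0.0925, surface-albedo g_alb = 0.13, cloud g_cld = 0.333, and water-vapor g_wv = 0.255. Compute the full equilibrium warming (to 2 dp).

5.23 °C

Total gain g = -0.0925 + 0.13 + 0.333 + 0.255 = 0.6255.
Amplification A = 1/(1 − 0.6255) = 2.67.
ΔT = 1.96 × 2.67 = 5.23 °C.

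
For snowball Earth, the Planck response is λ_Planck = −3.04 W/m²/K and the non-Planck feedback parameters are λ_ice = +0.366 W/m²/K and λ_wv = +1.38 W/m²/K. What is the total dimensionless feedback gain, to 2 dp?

0.57

Convert to gains: g_ice = 0.366/3.04 = 0.1204; g_wv = 1.38/3.04 = 0.4539.
Total gain g = 0.5743.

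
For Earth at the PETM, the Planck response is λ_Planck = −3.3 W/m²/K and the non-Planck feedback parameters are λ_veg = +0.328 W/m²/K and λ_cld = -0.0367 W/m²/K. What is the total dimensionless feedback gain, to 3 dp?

0.088

Convert to gains: g_veg = 0.328/3.3 = 0.09939; g_cld = -0.0367/3.3 = -0.01112.
Total gain g = 0.08827.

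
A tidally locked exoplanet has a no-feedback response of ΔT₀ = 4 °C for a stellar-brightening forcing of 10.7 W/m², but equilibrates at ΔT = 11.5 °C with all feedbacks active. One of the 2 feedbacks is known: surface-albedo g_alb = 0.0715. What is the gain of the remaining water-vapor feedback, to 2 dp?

Amplification A = ΔT/ΔT₀ = 11.5/4 = 2.875.
Total gain g = 1 − 1/A = 1 − 1/2.875 = 0.6522.
The known gain is 0.0715.
g_wv = 0.6522 − 0.0715 = 0.58.

0.58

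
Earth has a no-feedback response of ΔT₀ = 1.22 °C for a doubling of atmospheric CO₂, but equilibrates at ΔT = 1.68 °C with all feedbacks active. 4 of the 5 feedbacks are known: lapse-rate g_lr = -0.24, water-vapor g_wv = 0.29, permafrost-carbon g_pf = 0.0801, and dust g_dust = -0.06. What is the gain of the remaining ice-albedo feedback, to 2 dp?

Amplification A = ΔT/ΔT₀ = 1.68/1.22 = 1.377.
Total gain g = 1 − 1/A = 1 − 1/1.377 = 0.2738.
Known gains sum to -0.24 + 0.29 + 0.0801 − 0.06 = 0.0701.
g_ice = 0.2738 − 0.0701 = 0.20.

0.20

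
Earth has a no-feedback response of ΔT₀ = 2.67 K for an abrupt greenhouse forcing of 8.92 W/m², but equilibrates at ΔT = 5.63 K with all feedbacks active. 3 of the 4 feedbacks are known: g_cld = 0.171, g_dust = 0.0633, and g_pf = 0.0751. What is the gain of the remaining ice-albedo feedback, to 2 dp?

0.22

Amplification A = ΔT/ΔT₀ = 5.63/2.67 = 2.109.
Total gain g = 1 − 1/A = 1 − 1/2.109 = 0.5258.
Known gains sum to 0.171 + 0.0633 + 0.0751 = 0.3094.
g_ice = 0.5258 − 0.3094 = 0.22.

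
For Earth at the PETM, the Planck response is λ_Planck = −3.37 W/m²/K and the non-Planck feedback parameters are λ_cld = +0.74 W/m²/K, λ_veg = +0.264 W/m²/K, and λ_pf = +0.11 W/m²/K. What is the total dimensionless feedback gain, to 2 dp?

0.33

Convert to gains: g_cld = 0.74/3.37 = 0.2196; g_veg = 0.264/3.37 = 0.07834; g_pf = 0.11/3.37 = 0.03264.
Total gain g = 0.33058.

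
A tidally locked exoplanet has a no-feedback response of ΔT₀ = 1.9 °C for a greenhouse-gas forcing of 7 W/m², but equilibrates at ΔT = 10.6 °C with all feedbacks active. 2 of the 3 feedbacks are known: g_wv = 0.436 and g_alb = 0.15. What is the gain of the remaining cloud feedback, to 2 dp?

Amplification A = ΔT/ΔT₀ = 10.6/1.9 = 5.579.
Total gain g = 1 − 1/A = 1 − 1/5.579 = 0.8208.
Known gains sum to 0.436 + 0.15 = 0.586.
g_cld = 0.8208 − 0.586 = 0.23.

0.23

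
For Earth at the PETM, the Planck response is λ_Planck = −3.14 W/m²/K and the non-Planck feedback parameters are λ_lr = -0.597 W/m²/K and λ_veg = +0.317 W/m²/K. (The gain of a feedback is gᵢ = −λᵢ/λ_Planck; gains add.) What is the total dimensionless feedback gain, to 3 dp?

-0.089

Convert to gains: g_lr = -0.597/3.14 = -0.1901; g_veg = 0.317/3.14 = 0.101.
Total gain g = -0.0891.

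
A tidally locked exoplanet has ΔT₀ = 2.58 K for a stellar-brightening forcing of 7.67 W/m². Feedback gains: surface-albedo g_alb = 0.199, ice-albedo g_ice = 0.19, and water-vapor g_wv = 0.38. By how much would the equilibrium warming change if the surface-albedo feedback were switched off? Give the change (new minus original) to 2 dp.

-5.17 K

Original: g = 0.769, ΔT = 2.58/(1−0.769) = 11.1688 K.
Without surface-albedo: g' = 0.57, ΔT' = 2.58/(1−0.57) = 6.0000 K.
Change = 6.0000 − 11.1688 = -5.17 K.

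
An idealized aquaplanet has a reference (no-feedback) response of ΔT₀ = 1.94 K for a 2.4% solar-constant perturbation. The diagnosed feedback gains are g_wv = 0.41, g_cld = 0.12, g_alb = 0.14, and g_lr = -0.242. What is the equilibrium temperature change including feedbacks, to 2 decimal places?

3.39 K

Total gain g = 0.41 + 0.12 + 0.14 − 0.242 = 0.428.
Amplification A = 1/(1 − 0.428) = 1.748.
ΔT = 1.94 × 1.748 = 3.39 K.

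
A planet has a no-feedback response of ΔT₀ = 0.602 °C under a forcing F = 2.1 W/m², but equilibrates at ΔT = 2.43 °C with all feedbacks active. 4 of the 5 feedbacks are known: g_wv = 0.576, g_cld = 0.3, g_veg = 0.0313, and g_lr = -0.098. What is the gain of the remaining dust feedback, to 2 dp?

Amplification A = ΔT/ΔT₀ = 2.43/0.602 = 4.037.
Total gain g = 1 − 1/A = 1 − 1/4.037 = 0.7523.
Known gains sum to 0.576 + 0.3 + 0.0313 − 0.098 = 0.8093.
g_dust = 0.7523 − 0.8093 = -0.06.

-0.06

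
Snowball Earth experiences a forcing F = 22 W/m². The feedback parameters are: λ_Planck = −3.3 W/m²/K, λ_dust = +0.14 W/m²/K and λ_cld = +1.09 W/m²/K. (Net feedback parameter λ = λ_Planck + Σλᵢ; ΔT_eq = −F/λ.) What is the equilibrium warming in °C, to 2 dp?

10.63 °C

Net feedback parameter λ = (−3.3) + (+0.14) + (+1.09) = -2.07 W/m²/K.
ΔT = −F/λ = −22/(-2.07) = 10.63 °C.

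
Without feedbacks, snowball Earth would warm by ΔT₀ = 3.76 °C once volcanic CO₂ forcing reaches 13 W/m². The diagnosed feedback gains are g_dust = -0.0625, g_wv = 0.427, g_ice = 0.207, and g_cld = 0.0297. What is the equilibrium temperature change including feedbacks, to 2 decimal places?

9.43 °C

Total gain g = -0.0625 + 0.427 + 0.207 + 0.0297 = 0.6012.
Amplification A = 1/(1 − 0.6012) = 2.508.
ΔT = 3.76 × 2.508 = 9.43 °C.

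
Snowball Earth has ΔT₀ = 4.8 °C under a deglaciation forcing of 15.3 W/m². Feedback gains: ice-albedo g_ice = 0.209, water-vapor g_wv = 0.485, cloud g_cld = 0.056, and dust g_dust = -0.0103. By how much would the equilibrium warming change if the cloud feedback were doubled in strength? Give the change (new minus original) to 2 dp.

5.05 °C

Original: g = 0.7397, ΔT = 4.8/(1−0.7397) = 18.4403 °C.
With doubled cloud: g' = 0.7957, ΔT' = 4.8/(1−0.7957) = 23.4949 °C.
Change = 23.4949 − 18.4403 = 5.05 °C.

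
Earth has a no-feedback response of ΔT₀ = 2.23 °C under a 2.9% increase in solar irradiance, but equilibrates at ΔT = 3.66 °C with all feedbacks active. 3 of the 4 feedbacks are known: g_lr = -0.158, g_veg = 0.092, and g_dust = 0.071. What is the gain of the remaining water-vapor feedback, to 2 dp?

Amplification A = ΔT/ΔT₀ = 3.66/2.23 = 1.641.
Total gain g = 1 − 1/A = 1 − 1/1.641 = 0.3906.
Known gains sum to -0.158 + 0.092 + 0.071 = 0.005.
g_wv = 0.3906 − 0.005 = 0.39.

0.39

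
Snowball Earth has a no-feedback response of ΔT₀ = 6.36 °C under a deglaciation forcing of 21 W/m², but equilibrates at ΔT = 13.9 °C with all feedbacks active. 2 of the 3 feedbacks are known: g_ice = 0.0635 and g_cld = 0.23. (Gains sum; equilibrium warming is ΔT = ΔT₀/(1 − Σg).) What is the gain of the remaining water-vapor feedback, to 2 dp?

Amplification A = ΔT/ΔT₀ = 13.9/6.36 = 2.186.
Total gain g = 1 − 1/A = 1 − 1/2.186 = 0.5425.
Known gains sum to 0.0635 + 0.23 = 0.2935.
g_wv = 0.5425 − 0.2935 = 0.25.

0.25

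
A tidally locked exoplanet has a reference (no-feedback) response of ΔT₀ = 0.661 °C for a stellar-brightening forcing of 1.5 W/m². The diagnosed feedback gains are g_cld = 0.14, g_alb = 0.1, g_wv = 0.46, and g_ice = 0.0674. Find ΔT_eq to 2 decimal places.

2.84 °C

Total gain g = 0.14 + 0.1 + 0.46 + 0.0674 = 0.7674.
Amplification A = 1/(1 − 0.7674) = 4.299.
ΔT = 0.661 × 4.299 = 2.84 °C.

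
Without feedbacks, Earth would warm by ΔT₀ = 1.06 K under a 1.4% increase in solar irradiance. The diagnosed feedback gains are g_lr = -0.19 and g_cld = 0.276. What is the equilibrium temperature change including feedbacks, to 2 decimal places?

Total gain g = -0.19 + 0.276 = 0.086.
Amplification A = 1/(1 − 0.086) = 1.094.
ΔT = 1.06 × 1.094 = 1.16 K.

1.16 K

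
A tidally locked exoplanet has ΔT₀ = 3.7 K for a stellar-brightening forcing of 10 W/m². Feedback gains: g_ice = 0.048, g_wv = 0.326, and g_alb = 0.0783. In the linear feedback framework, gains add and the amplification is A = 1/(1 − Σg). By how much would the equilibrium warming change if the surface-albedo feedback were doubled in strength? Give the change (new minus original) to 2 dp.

Original: g = 0.4523, ΔT = 3.7/(1−0.4523) = 6.7555 K.
With doubled surface-albedo: g' = 0.5306, ΔT' = 3.7/(1−0.5306) = 7.8824 K.
Change = 7.8824 − 6.7555 = 1.13 K.

1.13 K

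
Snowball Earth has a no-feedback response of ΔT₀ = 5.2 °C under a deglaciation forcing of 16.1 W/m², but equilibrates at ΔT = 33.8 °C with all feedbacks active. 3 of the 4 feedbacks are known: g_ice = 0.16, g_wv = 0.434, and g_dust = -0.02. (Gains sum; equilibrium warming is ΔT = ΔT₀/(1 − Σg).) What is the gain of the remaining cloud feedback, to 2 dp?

Amplification A = ΔT/ΔT₀ = 33.8/5.2 = 6.5.
Total gain g = 1 − 1/A = 1 − 1/6.5 = 0.8462.
Known gains sum to 0.16 + 0.434 − 0.02 = 0.574.
g_cld = 0.8462 − 0.574 = 0.27.

0.27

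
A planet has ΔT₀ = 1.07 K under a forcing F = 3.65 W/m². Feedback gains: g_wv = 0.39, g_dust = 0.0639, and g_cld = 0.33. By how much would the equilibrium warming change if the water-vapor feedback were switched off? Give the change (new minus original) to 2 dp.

-3.19 K

Original: g = 0.7839, ΔT = 1.07/(1−0.7839) = 4.9514 K.
Without water-vapor: g' = 0.3939, ΔT' = 1.07/(1−0.3939) = 1.7654 K.
Change = 1.7654 − 4.9514 = -3.19 K.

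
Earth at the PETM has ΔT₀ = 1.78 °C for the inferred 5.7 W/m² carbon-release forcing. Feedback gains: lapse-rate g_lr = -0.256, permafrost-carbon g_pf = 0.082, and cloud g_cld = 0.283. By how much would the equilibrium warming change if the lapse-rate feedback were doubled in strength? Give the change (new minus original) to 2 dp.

Original: g = 0.109, ΔT = 1.78/(1−0.109) = 1.9978 °C.
With doubled lapse-rate: g' = -0.147, ΔT' = 1.78/(1+0.147) = 1.5519 °C.
Change = 1.5519 − 1.9978 = -0.45 °C.

-0.45 °C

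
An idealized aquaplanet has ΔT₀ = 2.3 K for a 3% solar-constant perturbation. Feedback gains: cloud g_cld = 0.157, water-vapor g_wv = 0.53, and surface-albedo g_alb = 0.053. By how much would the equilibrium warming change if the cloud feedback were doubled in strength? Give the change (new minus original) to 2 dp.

Original: g = 0.74, ΔT = 2.3/(1−0.74) = 8.8462 K.
With doubled cloud: g' = 0.897, ΔT' = 2.3/(1−0.897) = 22.3301 K.
Change = 22.3301 − 8.8462 = 13.48 K.

13.48 K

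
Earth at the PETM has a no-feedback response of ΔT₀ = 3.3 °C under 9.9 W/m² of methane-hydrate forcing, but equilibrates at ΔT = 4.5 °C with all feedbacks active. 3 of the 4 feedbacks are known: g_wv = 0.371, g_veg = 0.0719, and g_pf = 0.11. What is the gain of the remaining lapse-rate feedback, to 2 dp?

-0.29

Amplification A = ΔT/ΔT₀ = 4.5/3.3 = 1.364.
Total gain g = 1 − 1/A = 1 − 1/1.364 = 0.2669.
Known gains sum to 0.371 + 0.0719 + 0.11 = 0.5529.
g_lr = 0.2669 − 0.5529 = -0.29.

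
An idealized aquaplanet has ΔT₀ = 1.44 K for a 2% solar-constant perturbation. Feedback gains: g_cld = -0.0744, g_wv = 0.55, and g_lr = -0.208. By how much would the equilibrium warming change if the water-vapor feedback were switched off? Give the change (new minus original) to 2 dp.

Original: g = 0.2676, ΔT = 1.44/(1−0.2676) = 1.9661 K.
Without water-vapor: g' = -0.2824, ΔT' = 1.44/(1+0.2824) = 1.1229 K.
Change = 1.1229 − 1.9661 = -0.84 K.

-0.84 K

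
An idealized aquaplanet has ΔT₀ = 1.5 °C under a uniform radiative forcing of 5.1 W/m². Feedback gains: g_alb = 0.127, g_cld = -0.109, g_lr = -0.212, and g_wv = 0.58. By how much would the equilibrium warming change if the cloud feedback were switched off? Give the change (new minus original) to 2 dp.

Original: g = 0.386, ΔT = 1.5/(1−0.386) = 2.4430 °C.
Without cloud: g' = 0.495, ΔT' = 1.5/(1−0.495) = 2.9703 °C.
Change = 2.9703 − 2.4430 = 0.53 °C.

0.53 °C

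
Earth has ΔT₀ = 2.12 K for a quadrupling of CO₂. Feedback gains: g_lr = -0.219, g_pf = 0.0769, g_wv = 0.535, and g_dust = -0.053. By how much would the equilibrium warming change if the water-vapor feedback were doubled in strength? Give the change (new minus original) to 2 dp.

Original: g = 0.3399, ΔT = 2.12/(1−0.3399) = 3.2116 K.
With doubled water-vapor: g' = 0.8749, ΔT' = 2.12/(1−0.8749) = 16.9464 K.
Change = 16.9464 − 3.2116 = 13.73 K.

13.73 K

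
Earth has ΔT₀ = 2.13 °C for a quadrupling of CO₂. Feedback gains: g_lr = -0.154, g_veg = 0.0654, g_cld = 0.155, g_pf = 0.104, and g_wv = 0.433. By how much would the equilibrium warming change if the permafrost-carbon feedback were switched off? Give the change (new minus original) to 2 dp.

Original: g = 0.6034, ΔT = 2.13/(1−0.6034) = 5.3707 °C.
Without permafrost-carbon: g' = 0.4994, ΔT' = 2.13/(1−0.4994) = 4.2549 °C.
Change = 4.2549 − 5.3707 = -1.12 °C.

-1.12 °C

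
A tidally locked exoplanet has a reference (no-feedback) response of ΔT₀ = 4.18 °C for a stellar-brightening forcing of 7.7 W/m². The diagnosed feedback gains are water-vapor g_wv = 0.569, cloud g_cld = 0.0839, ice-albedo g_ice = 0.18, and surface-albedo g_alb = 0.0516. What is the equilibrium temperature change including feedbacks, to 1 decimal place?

36.2 °C

Total gain g = 0.569 + 0.0839 + 0.18 + 0.0516 = 0.8845.
Amplification A = 1/(1 − 0.8845) = 8.658.
ΔT = 4.18 × 8.658 = 36.2 °C.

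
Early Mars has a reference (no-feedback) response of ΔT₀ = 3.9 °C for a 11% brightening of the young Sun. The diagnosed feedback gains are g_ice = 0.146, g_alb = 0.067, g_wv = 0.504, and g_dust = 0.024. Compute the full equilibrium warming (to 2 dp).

15.06 °C

Total gain g = 0.146 + 0.067 + 0.504 + 0.024 = 0.741.
Amplification A = 1/(1 − 0.741) = 3.861.
ΔT = 3.9 × 3.861 = 15.06 °C.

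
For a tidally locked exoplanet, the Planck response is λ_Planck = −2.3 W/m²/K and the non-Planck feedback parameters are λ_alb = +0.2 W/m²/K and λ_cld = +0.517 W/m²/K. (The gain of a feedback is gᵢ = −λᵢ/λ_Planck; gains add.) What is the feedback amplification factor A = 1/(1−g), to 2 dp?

Convert to gains: g_alb = 0.2/2.3 = 0.08696; g_cld = 0.517/2.3 = 0.2248.
Total gain g = 0.31176.
A = 1/(1 − 0.31176) = 1.45.

1.45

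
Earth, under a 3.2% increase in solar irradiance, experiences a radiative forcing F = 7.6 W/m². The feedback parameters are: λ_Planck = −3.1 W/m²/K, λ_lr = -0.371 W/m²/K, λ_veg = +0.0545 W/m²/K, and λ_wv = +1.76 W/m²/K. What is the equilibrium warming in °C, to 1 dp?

Net feedback parameter λ = (−3.1) + (-0.371) + (+0.0545) + (+1.76) = -1.6565 W/m²/K.
ΔT = −F/λ = −7.6/(-1.6565) = 4.6 °C.

4.6 °C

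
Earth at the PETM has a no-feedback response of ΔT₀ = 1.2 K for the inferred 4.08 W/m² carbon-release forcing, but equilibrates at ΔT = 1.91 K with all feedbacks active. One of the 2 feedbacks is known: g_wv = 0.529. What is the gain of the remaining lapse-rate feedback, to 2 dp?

Amplification A = ΔT/ΔT₀ = 1.91/1.2 = 1.592.
Total gain g = 1 − 1/A = 1 − 1/1.592 = 0.3719.
The known gain is 0.529.
g_lr = 0.3719 − 0.529 = -0.16.

-0.16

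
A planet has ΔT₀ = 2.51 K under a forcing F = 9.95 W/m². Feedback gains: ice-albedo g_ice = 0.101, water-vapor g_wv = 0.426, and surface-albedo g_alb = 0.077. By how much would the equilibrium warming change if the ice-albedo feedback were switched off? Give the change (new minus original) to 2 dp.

-1.29 K

Original: g = 0.604, ΔT = 2.51/(1−0.604) = 6.3384 K.
Without ice-albedo: g' = 0.503, ΔT' = 2.51/(1−0.503) = 5.0503 K.
Change = 5.0503 − 6.3384 = -1.29 K.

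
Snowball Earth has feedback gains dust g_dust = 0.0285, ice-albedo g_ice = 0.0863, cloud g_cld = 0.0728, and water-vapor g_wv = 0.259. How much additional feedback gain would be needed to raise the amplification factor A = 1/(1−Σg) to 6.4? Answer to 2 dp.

Current total gain = 0.4466.
Target gain for A = 6.4: g* = 1 − 1/6.4 = 0.8438.
Additional gain needed = 0.8438 − 0.4466 = 0.40.

0.40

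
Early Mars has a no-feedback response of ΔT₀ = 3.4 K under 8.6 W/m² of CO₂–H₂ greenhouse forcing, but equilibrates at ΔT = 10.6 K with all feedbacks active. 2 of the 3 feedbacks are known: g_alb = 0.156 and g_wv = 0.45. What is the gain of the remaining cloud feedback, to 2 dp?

Amplification A = ΔT/ΔT₀ = 10.6/3.4 = 3.118.
Total gain g = 1 − 1/A = 1 − 1/3.118 = 0.6793.
Known gains sum to 0.156 + 0.45 = 0.606.
g_cld = 0.6793 − 0.606 = 0.07.

0.07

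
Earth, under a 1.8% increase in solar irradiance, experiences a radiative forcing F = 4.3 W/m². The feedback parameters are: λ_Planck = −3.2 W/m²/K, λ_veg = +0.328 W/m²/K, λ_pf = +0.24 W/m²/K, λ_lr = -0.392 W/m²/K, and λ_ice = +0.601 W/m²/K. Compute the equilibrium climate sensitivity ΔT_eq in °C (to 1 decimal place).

1.8 °C

Net feedback parameter λ = (−3.2) + (+0.328) + (+0.24) + (-0.392) + (+0.601) = -2.423 W/m²/K.
ΔT = −F/λ = −4.3/(-2.423) = 1.8 °C.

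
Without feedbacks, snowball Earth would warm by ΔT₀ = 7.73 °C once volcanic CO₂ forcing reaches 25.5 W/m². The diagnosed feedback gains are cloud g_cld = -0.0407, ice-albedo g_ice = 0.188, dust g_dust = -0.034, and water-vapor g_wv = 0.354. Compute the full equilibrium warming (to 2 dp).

14.51 °C

Total gain g = -0.0407 + 0.188 − 0.034 + 0.354 = 0.4673.
Amplification A = 1/(1 − 0.4673) = 1.877.
ΔT = 7.73 × 1.877 = 14.51 °C.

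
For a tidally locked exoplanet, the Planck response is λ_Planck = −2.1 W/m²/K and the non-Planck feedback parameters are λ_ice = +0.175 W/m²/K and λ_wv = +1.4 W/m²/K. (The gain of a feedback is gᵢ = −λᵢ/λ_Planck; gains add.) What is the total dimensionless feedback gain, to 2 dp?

Convert to gains: g_ice = 0.175/2.1 = 0.08333; g_wv = 1.4/2.1 = 0.6667.
Total gain g = 0.75003.

0.75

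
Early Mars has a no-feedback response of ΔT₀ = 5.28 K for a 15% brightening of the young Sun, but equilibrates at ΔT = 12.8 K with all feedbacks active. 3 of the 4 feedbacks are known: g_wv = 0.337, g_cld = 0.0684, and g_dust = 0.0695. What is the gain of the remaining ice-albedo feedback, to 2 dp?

0.11

Amplification A = ΔT/ΔT₀ = 12.8/5.28 = 2.424.
Total gain g = 1 − 1/A = 1 − 1/2.424 = 0.5875.
Known gains sum to 0.337 + 0.0684 + 0.0695 = 0.4749.
g_ice = 0.5875 − 0.4749 = 0.11.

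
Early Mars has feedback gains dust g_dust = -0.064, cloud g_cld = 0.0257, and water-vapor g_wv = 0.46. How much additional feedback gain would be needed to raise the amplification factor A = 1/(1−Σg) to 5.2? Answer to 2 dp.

Current total gain = 0.4217.
Target gain for A = 5.2: g* = 1 − 1/5.2 = 0.8077.
Additional gain needed = 0.8077 − 0.4217 = 0.39.

0.39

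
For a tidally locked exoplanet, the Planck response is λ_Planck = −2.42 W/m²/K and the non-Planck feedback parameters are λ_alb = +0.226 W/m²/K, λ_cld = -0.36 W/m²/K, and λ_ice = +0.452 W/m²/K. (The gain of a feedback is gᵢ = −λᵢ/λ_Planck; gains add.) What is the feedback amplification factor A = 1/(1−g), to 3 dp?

Convert to gains: g_alb = 0.226/2.42 = 0.09339; g_cld = -0.36/2.42 = -0.1488; g_ice = 0.452/2.42 = 0.1868.
Total gain g = 0.13139.
A = 1/(1 − 0.13139) = 1.151.

1.151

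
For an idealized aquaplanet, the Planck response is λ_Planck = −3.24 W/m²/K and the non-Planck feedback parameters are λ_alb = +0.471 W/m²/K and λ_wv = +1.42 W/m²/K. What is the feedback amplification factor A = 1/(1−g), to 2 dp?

2.40

Convert to gains: g_alb = 0.471/3.24 = 0.1454; g_wv = 1.42/3.24 = 0.4383.
Total gain g = 0.5837.
A = 1/(1 − 0.5837) = 2.40.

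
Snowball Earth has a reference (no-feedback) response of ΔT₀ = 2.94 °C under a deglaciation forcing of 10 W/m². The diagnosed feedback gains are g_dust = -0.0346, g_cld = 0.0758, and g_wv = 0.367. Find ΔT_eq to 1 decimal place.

Total gain g = -0.0346 + 0.0758 + 0.367 = 0.4082.
Amplification A = 1/(1 − 0.4082) = 1.69.
ΔT = 2.94 × 1.69 = 5.0 °C.

5.0 °C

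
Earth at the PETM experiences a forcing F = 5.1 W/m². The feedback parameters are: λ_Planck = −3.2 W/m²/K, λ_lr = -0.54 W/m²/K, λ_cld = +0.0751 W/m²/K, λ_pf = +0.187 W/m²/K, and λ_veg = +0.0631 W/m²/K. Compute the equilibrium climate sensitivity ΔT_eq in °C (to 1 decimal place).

1.5 °C

Net feedback parameter λ = (−3.2) + (-0.54) + (+0.0751) + (+0.187) + (+0.0631) = -3.4148 W/m²/K.
ΔT = −F/λ = −5.1/(-3.4148) = 1.5 °C.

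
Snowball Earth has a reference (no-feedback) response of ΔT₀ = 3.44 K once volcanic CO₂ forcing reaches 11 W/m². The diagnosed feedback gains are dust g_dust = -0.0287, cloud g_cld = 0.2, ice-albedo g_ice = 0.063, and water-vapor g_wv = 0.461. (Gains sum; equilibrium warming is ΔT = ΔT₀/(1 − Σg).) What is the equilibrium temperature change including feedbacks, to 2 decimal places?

Total gain g = -0.0287 + 0.2 + 0.063 + 0.461 = 0.6953.
Amplification A = 1/(1 − 0.6953) = 3.282.
ΔT = 3.44 × 3.282 = 11.29 K.

11.29 K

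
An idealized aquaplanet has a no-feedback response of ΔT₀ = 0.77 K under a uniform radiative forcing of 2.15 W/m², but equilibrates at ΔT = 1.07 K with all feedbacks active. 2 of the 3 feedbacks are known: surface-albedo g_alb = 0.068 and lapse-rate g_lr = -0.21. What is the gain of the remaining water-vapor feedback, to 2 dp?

Amplification A = ΔT/ΔT₀ = 1.07/0.77 = 1.39.
Total gain g = 1 − 1/A = 1 − 1/1.39 = 0.2806.
Known gains sum to 0.068 − 0.21 = -0.142.
g_wv = 0.2806 + 0.142 = 0.42.

0.42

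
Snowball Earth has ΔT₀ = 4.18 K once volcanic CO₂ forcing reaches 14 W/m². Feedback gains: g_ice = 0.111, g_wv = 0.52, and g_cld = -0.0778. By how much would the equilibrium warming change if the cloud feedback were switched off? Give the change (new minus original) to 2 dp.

Original: g = 0.5532, ΔT = 4.18/(1−0.5532) = 9.3554 K.
Without cloud: g' = 0.631, ΔT' = 4.18/(1−0.631) = 11.3279 K.
Change = 11.3279 − 9.3554 = 1.97 K.

1.97 K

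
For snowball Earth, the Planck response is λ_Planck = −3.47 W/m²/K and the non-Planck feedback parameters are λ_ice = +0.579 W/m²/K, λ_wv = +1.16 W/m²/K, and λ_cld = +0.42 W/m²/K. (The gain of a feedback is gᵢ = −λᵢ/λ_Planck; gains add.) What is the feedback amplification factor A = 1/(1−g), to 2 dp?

2.65

Convert to gains: g_ice = 0.579/3.47 = 0.1669; g_wv = 1.16/3.47 = 0.3343; g_cld = 0.42/3.47 = 0.121.
Total gain g = 0.6222.
A = 1/(1 − 0.6222) = 2.65.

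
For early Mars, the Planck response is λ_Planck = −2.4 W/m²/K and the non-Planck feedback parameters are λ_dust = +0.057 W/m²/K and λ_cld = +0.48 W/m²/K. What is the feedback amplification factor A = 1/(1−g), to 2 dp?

1.29

Convert to gains: g_dust = 0.057/2.4 = 0.02375; g_cld = 0.48/2.4 = 0.2.
Total gain g = 0.22375.
A = 1/(1 − 0.22375) = 1.29.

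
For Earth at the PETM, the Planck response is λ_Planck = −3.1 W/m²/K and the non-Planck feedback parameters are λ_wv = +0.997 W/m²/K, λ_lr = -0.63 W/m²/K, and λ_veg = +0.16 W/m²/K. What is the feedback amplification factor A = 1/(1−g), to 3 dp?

Convert to gains: g_wv = 0.997/3.1 = 0.3216; g_lr = -0.63/3.1 = -0.2032; g_veg = 0.16/3.1 = 0.05161.
Total gain g = 0.17001.
A = 1/(1 − 0.17001) = 1.205.

1.205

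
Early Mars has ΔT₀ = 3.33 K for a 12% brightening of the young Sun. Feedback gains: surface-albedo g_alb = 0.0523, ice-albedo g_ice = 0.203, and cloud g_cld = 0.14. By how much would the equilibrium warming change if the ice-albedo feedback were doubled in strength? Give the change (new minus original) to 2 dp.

2.78 K

Original: g = 0.3953, ΔT = 3.33/(1−0.3953) = 5.5069 K.
With doubled ice-albedo: g' = 0.5983, ΔT' = 3.33/(1−0.5983) = 8.2898 K.
Change = 8.2898 − 5.5069 = 2.78 K.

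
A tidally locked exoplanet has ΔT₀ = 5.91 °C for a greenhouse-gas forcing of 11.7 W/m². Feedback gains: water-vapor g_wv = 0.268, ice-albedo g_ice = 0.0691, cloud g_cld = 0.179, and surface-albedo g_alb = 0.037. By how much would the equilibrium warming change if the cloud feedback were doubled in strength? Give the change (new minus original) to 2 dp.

Original: g = 0.5531, ΔT = 5.91/(1−0.5531) = 13.2244 °C.
With doubled cloud: g' = 0.7321, ΔT' = 5.91/(1−0.7321) = 22.0605 °C.
Change = 22.0605 − 13.2244 = 8.84 °C.

8.84 °C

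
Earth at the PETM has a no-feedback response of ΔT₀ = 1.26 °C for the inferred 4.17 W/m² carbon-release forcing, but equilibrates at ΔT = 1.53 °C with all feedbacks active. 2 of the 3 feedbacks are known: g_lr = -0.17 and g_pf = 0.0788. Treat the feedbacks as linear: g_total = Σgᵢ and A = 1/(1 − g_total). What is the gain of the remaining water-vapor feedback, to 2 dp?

Amplification A = ΔT/ΔT₀ = 1.53/1.26 = 1.214.
Total gain g = 1 − 1/A = 1 − 1/1.214 = 0.1763.
Known gains sum to -0.17 + 0.0788 = -0.0912.
g_wv = 0.1763 + 0.0912 = 0.27.

0.27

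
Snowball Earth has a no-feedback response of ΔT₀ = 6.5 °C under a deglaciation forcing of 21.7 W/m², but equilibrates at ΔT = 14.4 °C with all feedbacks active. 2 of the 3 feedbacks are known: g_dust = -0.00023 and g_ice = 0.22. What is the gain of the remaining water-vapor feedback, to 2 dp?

0.33

Amplification A = ΔT/ΔT₀ = 14.4/6.5 = 2.215.
Total gain g = 1 − 1/A = 1 − 1/2.215 = 0.5485.
Known gains sum to -0.00023 + 0.22 = 0.21977.
g_wv = 0.5485 − 0.21977 = 0.33.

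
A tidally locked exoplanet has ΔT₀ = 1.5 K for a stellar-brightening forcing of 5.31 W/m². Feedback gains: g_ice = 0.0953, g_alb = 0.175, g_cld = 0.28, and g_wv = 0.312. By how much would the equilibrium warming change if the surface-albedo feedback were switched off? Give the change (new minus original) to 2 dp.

-6.10 K

Original: g = 0.8623, ΔT = 1.5/(1−0.8623) = 10.8932 K.
Without surface-albedo: g' = 0.6873, ΔT' = 1.5/(1−0.6873) = 4.7969 K.
Change = 4.7969 − 10.8932 = -6.10 K.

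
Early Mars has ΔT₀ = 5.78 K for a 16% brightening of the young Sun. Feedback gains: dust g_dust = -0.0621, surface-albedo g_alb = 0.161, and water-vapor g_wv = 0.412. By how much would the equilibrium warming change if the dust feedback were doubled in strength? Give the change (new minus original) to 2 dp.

Original: g = 0.5109, ΔT = 5.78/(1−0.5109) = 11.8176 K.
With doubled dust: g' = 0.4488, ΔT' = 5.78/(1−0.4488) = 10.4862 K.
Change = 10.4862 − 11.8176 = -1.33 K.

-1.33 K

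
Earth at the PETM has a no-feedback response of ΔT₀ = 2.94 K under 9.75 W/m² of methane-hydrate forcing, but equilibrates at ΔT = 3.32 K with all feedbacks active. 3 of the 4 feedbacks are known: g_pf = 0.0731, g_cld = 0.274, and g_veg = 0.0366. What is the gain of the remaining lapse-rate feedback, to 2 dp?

Amplification A = ΔT/ΔT₀ = 3.32/2.94 = 1.129.
Total gain g = 1 − 1/A = 1 − 1/1.129 = 0.1143.
Known gains sum to 0.0731 + 0.274 + 0.0366 = 0.3837.
g_lr = 0.1143 − 0.3837 = -0.27.

-0.27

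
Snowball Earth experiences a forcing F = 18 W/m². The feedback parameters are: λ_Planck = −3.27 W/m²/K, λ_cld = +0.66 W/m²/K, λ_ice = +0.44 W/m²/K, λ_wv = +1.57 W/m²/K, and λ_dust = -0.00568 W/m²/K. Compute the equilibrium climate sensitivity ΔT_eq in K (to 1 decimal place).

Net feedback parameter λ = (−3.27) + (+0.66) + (+0.44) + (+1.57) + (-0.00568) = -0.60568 W/m²/K.
ΔT = −F/λ = −18/(-0.60568) = 29.7 K.

29.7 K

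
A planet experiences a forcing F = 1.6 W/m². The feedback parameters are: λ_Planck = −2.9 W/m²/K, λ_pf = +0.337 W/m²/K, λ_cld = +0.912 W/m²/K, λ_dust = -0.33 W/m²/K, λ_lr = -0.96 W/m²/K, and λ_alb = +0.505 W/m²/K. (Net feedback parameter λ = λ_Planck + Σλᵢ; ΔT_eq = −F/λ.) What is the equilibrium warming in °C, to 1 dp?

0.7 °C

Net feedback parameter λ = (−2.9) + (+0.337) + (+0.912) + (-0.33) + (-0.96) + (+0.505) = -2.436 W/m²/K.
ΔT = −F/λ = −1.6/(-2.436) = 0.7 °C.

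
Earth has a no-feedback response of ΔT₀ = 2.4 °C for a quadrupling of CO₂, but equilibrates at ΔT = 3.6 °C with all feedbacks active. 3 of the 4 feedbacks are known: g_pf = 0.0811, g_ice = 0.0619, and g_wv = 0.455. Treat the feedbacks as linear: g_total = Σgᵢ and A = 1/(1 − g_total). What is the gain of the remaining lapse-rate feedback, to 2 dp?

-0.26

Amplification A = ΔT/ΔT₀ = 3.6/2.4 = 1.5.
Total gain g = 1 − 1/A = 1 − 1/1.5 = 0.3333.
Known gains sum to 0.0811 + 0.0619 + 0.455 = 0.598.
g_lr = 0.3333 − 0.598 = -0.26.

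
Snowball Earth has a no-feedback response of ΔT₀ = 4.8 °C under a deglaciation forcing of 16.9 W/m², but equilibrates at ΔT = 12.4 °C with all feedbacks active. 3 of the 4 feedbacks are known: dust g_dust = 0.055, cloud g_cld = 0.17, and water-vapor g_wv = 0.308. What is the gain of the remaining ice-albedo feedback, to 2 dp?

Amplification A = ΔT/ΔT₀ = 12.4/4.8 = 2.583.
Total gain g = 1 − 1/A = 1 − 1/2.583 = 0.6129.
Known gains sum to 0.055 + 0.17 + 0.308 = 0.533.
g_ice = 0.6129 − 0.533 = 0.08.

0.08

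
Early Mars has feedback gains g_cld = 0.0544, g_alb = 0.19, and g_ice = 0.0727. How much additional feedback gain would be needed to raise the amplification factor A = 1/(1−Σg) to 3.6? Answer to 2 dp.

Current total gain = 0.3171.
Target gain for A = 3.6: g* = 1 − 1/3.6 = 0.7222.
Additional gain needed = 0.7222 − 0.3171 = 0.41.

0.41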